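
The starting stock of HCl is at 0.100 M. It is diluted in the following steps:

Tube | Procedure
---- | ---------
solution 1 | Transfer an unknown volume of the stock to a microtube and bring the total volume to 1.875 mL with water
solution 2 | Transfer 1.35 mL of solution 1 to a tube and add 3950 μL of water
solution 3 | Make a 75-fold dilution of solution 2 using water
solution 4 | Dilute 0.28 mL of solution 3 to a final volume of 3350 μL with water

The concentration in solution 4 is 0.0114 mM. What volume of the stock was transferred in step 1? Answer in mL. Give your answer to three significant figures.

0.753 mL

Step 1: v brought to 1.875 mL → factor = 1.875 mL/v
Step 2: 1.35 mL + 3950 μL = 5.3 mL total → factor 5.3/1.35 = 3.9259
Step 3: 75-fold → factor 75
Step 4: 0.28 mL brought to 3350 μL → factor 3.35/0.28 = 11.964
Product of known-step factors = 3522.8
Overall factor = 0.100 M / (0.0114 mM) = 8771.9
Step-1 factor = 8771.9 / 3522.8 = 2.49
v = 1.875 mL / 2.49 = 0.753 mL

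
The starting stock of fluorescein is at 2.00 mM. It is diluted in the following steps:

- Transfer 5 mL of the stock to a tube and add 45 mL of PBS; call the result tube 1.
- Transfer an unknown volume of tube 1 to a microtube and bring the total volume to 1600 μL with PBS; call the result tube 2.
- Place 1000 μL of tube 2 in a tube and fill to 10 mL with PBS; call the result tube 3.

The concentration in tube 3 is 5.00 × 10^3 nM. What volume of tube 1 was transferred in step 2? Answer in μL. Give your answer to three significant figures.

Step 1: 5 mL + 45 mL = 50 mL total → factor 50/5 = 10
Step 2: v brought to 1600 μL → factor = 1600 μL/v
Step 3: 1000 μL brought to 10 mL → factor 10000/1000 = 10
Product of known-step factors = 100
Overall factor = 2.00 mM / (5.00 × 10^3 nM) = 400
Step-2 factor = 400 / 100 = 4
v = 1600 μL / 4 = 400 μL

400 μL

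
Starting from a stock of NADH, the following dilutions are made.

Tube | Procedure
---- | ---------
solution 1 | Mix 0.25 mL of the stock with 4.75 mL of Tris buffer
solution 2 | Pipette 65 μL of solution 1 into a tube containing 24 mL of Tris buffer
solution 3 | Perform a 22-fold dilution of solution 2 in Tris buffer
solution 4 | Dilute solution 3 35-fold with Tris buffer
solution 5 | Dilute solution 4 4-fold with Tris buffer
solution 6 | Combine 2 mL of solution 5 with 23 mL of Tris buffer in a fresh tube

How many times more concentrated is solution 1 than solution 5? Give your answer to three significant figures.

1.14 × 10^6

Step 1: 0.25 mL + 4.75 mL = 5 mL total → factor 5/0.25 = 20
Step 2: 65 μL + 24 mL = 24065 μL total → factor 24065/65 = 370.23
Step 3: 22-fold → factor 22
Step 4: 35-fold → factor 35
Step 5: 4-fold → factor 4
Dilution factor to solution 1 = 20; to solution 5 = 2.2806 × 10^7
[solution 1]/[solution 5] = (factor to solution 5)/(factor to solution 1) = 2.2806 × 10^7/20 = 1.14 × 10^6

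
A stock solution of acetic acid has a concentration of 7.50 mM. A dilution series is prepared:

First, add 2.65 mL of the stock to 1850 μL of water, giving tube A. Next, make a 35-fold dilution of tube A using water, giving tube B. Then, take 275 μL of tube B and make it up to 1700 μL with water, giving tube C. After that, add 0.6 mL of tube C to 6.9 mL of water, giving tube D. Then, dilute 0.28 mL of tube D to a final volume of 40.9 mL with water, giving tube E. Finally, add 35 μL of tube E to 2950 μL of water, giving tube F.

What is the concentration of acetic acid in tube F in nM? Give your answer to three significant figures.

0.131 nM

Step 1: 2.65 mL + 1850 μL = 4.5 mL total → factor 4.5/2.65 = 1.6981
Step 2: 35-fold → factor 35
Step 3: 275 μL brought to 1700 μL → factor 1700/275 = 6.1818
Step 4: 0.6 mL + 6.9 mL = 7.5 mL total → factor 7.5/0.6 = 12.5
Step 5: 0.28 mL brought to 40.9 mL → factor 40.9/0.28 = 146.07
Step 6: 35 μL + 2950 μL = 2985 μL total → factor 2985/35 = 85.286
Overall dilution factor = 1.6981 × 35 × 6.1818 × 12.5 × 146.07 × 85.286 = 5.7214 × 10^7
Final = 7.50 mM / 5.7214 × 10^7 = 1.311 × 10^-7 mM = 0.131 nM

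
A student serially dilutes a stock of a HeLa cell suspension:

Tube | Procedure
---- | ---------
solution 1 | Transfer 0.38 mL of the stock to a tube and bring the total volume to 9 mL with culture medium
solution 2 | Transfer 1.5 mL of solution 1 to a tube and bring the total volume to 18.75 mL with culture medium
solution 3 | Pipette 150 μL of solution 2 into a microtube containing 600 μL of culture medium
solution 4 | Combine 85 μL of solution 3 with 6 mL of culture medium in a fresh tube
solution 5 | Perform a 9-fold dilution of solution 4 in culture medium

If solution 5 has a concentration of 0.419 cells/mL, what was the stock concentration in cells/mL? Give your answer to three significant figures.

Step 1: 0.38 mL brought to 9 mL → factor 9/0.38 = 23.684
Step 2: 1.5 mL brought to 18.75 mL → factor 18.75/1.5 = 12.5
Step 3: 150 μL + 600 μL = 750 μL total → factor 750/150 = 5
Step 4: 85 μL + 6 mL = 6085 μL total → factor 6085/85 = 71.588
Step 5: 9-fold → factor 9
Overall dilution factor = 23.684 × 12.5 × 5 × 71.588 × 9 = 9.5372 × 10^5
Stock = 0.419 cells/mL × 9.5372 × 10^5 = 4.00 × 10^5 cells/mL

4.00 × 10^5 cells/mL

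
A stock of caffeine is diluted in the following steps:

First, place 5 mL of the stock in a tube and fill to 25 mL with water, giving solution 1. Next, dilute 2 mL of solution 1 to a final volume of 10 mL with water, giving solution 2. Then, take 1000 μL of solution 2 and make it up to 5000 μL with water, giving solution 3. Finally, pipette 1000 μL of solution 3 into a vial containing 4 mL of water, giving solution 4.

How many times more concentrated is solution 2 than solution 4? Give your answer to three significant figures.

25.0

Step 1: 5 mL brought to 25 mL → factor 25/5 = 5
Step 2: 2 mL brought to 10 mL → factor 10/2 = 5
Step 3: 1000 μL brought to 5000 μL → factor 5000/1000 = 5
Step 4: 1000 μL + 4 mL = 5000 μL total → factor 5000/1000 = 5
Dilution factor to solution 2 = 25; to solution 4 = 625
[solution 2]/[solution 4] = (factor to solution 4)/(factor to solution 2) = 625/25 = 25.0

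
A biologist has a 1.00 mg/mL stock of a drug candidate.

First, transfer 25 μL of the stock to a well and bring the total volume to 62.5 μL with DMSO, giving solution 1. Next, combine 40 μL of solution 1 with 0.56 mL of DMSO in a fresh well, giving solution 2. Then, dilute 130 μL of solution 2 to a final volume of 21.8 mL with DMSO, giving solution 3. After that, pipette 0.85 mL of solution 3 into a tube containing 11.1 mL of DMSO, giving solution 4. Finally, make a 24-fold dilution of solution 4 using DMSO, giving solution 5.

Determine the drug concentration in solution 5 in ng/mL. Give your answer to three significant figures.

Step 1: 25 μL brought to 62.5 μL → factor 62.5/25 = 2.5
Step 2: 40 μL + 0.56 mL = 600 μL total → factor 600/40 = 15
Step 3: 130 μL brought to 21.8 mL → factor 21800/130 = 167.69
Step 4: 0.85 mL + 11.1 mL = 11.95 mL total → factor 11.95/0.85 = 14.059
Step 5: 24-fold → factor 24
Overall dilution factor = 2.5 × 15 × 167.69 × 14.059 × 24 = 2.1218 × 10^6
Final = 1.00 mg/mL / 2.1218 × 10^6 = 4.713 × 10^-7 mg/mL = 0.471 ng/mL

0.471 ng/mL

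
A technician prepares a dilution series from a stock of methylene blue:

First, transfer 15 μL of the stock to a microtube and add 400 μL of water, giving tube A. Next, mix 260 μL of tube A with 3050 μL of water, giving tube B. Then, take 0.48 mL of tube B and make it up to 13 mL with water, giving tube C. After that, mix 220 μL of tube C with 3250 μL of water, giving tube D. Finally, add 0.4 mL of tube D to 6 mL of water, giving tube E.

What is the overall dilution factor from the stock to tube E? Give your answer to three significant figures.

Step 1: 15 μL + 400 μL = 415 μL total → factor 415/15 = 27.667
Step 2: 260 μL + 3050 μL = 3310 μL total → factor 3310/260 = 12.731
Step 3: 0.48 mL brought to 13 mL → factor 13/0.48 = 27.083
Step 4: 220 μL + 3250 μL = 3470 μL total → factor 3470/220 = 15.773
Step 5: 0.4 mL + 6 mL = 6.4 mL total → factor 6.4/0.4 = 16
Overall dilution factor = 27.667 × 12.731 × 27.083 × 15.773 × 16 = 2.4074 × 10^6

2.41 × 10^6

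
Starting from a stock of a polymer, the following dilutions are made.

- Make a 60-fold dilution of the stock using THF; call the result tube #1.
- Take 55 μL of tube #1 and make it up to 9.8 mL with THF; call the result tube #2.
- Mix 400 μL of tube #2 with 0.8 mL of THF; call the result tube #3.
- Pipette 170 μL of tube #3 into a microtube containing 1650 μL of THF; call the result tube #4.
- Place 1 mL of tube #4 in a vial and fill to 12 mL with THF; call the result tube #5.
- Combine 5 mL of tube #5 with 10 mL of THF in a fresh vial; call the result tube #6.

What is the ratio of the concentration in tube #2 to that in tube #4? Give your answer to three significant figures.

Step 1: 60-fold → factor 60
Step 2: 55 μL brought to 9.8 mL → factor 9800/55 = 178.18
Step 3: 400 μL + 0.8 mL = 1200 μL total → factor 1200/400 = 3
Step 4: 170 μL + 1650 μL = 1820 μL total → factor 1820/170 = 10.706
Dilution factor to tube #2 = 10691; to tube #4 = 3.4337 × 10^5
[tube #2]/[tube #4] = (factor to tube #4)/(factor to tube #2) = 3.4337 × 10^5/10691 = 32.1

32.1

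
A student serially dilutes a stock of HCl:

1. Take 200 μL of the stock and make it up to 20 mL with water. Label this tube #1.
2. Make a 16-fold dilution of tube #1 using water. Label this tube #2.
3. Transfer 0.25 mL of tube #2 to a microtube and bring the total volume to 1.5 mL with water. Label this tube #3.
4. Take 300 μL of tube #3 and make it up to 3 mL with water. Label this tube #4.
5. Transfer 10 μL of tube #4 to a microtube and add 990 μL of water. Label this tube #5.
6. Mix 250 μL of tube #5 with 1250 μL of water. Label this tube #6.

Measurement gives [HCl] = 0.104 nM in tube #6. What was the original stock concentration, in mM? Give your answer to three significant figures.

5.99 mM

Step 1: 200 μL brought to 20 mL → factor 20000/200 = 100
Step 2: 16-fold → factor 16
Step 3: 0.25 mL brought to 1.5 mL → factor 1.5/0.25 = 6
Step 4: 300 μL brought to 3 mL → factor 3000/300 = 10
Step 5: 10 μL + 990 μL = 1000 μL total → factor 1000/10 = 100
Step 6: 250 μL + 1250 μL = 1500 μL total → factor 1500/250 = 6
Overall dilution factor = 100 × 16 × 6 × 10 × 100 × 6 = 5.76 × 10^7
Stock = 0.104 nM × 5.76 × 10^7 = 5.990 × 10^6 nM = 5.99 mM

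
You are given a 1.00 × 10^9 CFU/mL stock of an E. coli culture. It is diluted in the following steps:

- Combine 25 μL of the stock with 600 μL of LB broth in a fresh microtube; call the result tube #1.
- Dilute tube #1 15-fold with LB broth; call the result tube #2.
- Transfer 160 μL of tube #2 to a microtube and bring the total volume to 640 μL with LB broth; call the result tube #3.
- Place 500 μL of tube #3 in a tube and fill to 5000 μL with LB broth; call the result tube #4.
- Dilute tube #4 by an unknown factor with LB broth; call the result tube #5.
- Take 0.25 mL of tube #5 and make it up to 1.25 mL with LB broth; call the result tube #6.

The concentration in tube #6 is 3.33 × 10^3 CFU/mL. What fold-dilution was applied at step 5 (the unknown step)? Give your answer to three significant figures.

Step 1: 25 μL + 600 μL = 625 μL total → factor 625/25 = 25
Step 2: 15-fold → factor 15
Step 3: 160 μL brought to 640 μL → factor 640/160 = 4
Step 4: 500 μL brought to 5000 μL → factor 5000/500 = 10
Step 5: unknown factor x
Step 6: 0.25 mL brought to 1.25 mL → factor 1.25/0.25 = 5
Product of known-step factors = 75000
Overall factor = 1.00 × 10^9 CFU/mL / (3.33 × 10^3 CFU/mL) = 3.003 × 10^5
x = 3.003 × 10^5 / 75000 = 4.00

4.00-fold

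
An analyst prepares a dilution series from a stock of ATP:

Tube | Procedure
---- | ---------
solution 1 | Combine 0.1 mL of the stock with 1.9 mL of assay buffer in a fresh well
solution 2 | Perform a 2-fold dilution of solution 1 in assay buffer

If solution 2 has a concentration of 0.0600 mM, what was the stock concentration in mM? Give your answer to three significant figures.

2.40 mM

Step 1: 0.1 mL + 1.9 mL = 2 mL total → factor 2/0.1 = 20
Step 2: 2-fold → factor 2
Overall dilution factor = 20 × 2 = 40
Stock = 0.0600 mM × 40 = 2.40 mM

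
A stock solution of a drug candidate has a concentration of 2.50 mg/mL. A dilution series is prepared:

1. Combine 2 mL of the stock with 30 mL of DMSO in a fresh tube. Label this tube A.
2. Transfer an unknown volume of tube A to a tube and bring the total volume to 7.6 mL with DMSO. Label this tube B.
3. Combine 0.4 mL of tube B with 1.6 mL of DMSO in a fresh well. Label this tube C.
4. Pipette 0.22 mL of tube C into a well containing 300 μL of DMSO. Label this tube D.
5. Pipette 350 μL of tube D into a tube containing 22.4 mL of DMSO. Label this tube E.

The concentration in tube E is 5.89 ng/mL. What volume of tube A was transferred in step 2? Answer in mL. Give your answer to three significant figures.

0.220 mL

Step 1: 2 mL + 30 mL = 32 mL total → factor 32/2 = 16
Step 2: v brought to 7.6 mL → factor = 7.6 mL/v
Step 3: 0.4 mL + 1.6 mL = 2 mL total → factor 2/0.4 = 5
Step 4: 0.22 mL + 300 μL = 0.52 mL total → factor 0.52/0.22 = 2.3636
Step 5: 350 μL + 22.4 mL = 22750 μL total → factor 22750/350 = 65
Product of known-step factors = 12291
Overall factor = 2.50 mg/mL / (5.89 ng/mL) = 4.2445 × 10^5
Step-2 factor = 4.2445 × 10^5 / 12291 = 34.534
v = 7.6 mL / 34.534 = 0.220 mL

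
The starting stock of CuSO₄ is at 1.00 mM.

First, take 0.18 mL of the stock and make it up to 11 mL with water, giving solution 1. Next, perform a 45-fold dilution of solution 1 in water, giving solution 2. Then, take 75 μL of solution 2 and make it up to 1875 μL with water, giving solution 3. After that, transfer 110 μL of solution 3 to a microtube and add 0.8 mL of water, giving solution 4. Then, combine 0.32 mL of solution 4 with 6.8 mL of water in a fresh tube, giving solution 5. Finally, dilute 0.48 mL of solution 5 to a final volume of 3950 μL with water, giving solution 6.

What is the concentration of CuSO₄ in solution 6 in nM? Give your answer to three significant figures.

Step 1: 0.18 mL brought to 11 mL → factor 11/0.18 = 61.111
Step 2: 45-fold → factor 45
Step 3: 75 μL brought to 1875 μL → factor 1875/75 = 25
Step 4: 110 μL + 0.8 mL = 910 μL total → factor 910/110 = 8.2727
Step 5: 0.32 mL + 6.8 mL = 7.12 mL total → factor 7.12/0.32 = 22.25
Step 6: 0.48 mL brought to 3950 μL → factor 3.95/0.48 = 8.2292
Overall dilution factor = 61.111 × 45 × 25 × 8.2727 × 22.25 × 8.2292 = 1.0414 × 10^8
Final = 1.00 mM / 1.0414 × 10^8 = 9.603 × 10^-9 mM = 0.00960 nM

0.00960 nM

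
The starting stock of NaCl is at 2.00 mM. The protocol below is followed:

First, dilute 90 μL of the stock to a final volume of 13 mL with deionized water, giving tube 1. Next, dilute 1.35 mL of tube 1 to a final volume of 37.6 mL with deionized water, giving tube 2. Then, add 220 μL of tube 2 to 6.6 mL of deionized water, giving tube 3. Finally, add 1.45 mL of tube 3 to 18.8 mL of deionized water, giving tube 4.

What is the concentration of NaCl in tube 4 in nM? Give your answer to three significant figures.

1.15 nM

Step 1: 90 μL brought to 13 mL → factor 13000/90 = 144.44
Step 2: 1.35 mL brought to 37.6 mL → factor 37.6/1.35 = 27.852
Step 3: 220 μL + 6.6 mL = 6820 μL total → factor 6820/220 = 31
Step 4: 1.45 mL + 18.8 mL = 20.25 mL total → factor 20.25/1.45 = 13.966
Overall dilution factor = 144.44 × 27.852 × 31 × 13.966 = 1.7417 × 10^6
Final = 2.00 mM / 1.7417 × 10^6 = 1.148 × 10^-6 mM = 1.15 nM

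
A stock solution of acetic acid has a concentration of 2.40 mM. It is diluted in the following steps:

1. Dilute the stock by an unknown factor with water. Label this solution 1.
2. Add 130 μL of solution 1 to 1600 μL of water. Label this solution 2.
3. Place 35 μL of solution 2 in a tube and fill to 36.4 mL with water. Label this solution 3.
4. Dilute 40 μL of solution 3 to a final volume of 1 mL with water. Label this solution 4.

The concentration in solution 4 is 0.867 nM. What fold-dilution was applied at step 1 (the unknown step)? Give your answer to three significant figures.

8.00-fold

Step 1: unknown factor x
Step 2: 130 μL + 1600 μL = 1730 μL total → factor 1730/130 = 13.308
Step 3: 35 μL brought to 36.4 mL → factor 36400/35 = 1040
Step 4: 40 μL brought to 1 mL → factor 1000/40 = 25
Product of known-step factors = 3.46 × 10^5
Overall factor = 2.40 mM / (0.867 nM) = 2.7682 × 10^6
x = 2.7682 × 10^6 / 3.46 × 10^5 = 8.00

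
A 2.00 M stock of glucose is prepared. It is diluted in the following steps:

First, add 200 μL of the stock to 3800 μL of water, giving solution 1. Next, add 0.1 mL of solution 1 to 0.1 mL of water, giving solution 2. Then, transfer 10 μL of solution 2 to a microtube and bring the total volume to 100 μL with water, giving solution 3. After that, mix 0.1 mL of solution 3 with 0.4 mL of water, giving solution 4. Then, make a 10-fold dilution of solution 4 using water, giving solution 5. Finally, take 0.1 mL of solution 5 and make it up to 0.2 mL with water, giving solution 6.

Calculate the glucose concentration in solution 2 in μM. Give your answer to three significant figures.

5.00 × 10^4 μM

Step 1: 200 μL + 3800 μL = 4000 μL total → factor 4000/200 = 20
Step 2: 0.1 mL + 0.1 mL = 0.2 mL total → factor 0.2/0.1 = 2
Dilution factor through solution 2 = 20 × 2 = 40
[solution 2] = 2.00 M / 40 = 0.05000 M = 5.00 × 10^4 μM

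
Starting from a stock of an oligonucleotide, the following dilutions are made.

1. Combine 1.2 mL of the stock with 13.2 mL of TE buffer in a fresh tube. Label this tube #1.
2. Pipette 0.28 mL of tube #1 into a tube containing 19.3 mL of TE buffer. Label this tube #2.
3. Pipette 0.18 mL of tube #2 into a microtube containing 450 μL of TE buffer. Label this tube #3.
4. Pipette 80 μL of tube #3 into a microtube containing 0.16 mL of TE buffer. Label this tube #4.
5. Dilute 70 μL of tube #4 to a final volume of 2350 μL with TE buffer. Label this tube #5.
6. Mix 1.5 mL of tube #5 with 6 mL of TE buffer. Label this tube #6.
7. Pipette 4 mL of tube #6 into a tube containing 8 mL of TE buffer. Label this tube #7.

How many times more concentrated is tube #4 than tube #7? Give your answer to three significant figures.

504

Step 1: 1.2 mL + 13.2 mL = 14.4 mL total → factor 14.4/1.2 = 12
Step 2: 0.28 mL + 19.3 mL = 19.58 mL total → factor 19.58/0.28 = 69.929
Step 3: 0.18 mL + 450 μL = 0.63 mL total → factor 0.63/0.18 = 3.5
Step 4: 80 μL + 0.16 mL = 240 μL total → factor 240/80 = 3
Step 5: 70 μL brought to 2350 μL → factor 2350/70 = 33.571
Step 6: 1.5 mL + 6 mL = 7.5 mL total → factor 7.5/1.5 = 5
Step 7: 4 mL + 8 mL = 12 mL total → factor 12/4 = 3
Dilution factor to tube #4 = 8811; to tube #7 = 4.437 × 10^6
[tube #4]/[tube #7] = (factor to tube #7)/(factor to tube #4) = 4.437 × 10^6/8811 = 504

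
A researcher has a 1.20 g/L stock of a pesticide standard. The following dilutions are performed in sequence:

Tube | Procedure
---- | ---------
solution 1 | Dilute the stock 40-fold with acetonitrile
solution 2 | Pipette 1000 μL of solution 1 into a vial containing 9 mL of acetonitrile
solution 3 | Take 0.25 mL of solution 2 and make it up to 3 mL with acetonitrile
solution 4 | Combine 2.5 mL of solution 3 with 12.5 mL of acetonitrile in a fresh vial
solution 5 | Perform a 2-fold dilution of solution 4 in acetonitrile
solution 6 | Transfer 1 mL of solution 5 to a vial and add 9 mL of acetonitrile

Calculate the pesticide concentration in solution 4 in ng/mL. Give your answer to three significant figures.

41.7 ng/mL

Step 1: 40-fold → factor 40
Step 2: 1000 μL + 9 mL = 10000 μL total → factor 10000/1000 = 10
Step 3: 0.25 mL brought to 3 mL → factor 3/0.25 = 12
Step 4: 2.5 mL + 12.5 mL = 15 mL total → factor 15/2.5 = 6
Dilution factor through solution 4 = 40 × 10 × 12 × 6 = 28800
[solution 4] = 1.20 g/L / 28800 = 4.167 × 10^-5 g/L = 41.7 ng/mL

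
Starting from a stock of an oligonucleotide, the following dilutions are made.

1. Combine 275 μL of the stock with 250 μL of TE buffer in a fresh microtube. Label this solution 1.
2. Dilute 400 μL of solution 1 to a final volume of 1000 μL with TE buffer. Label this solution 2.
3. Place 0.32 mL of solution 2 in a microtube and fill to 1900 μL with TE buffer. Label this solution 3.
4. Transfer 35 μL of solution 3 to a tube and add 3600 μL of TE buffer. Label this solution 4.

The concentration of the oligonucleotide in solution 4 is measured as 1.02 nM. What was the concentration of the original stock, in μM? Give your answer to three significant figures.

Step 1: 275 μL + 250 μL = 525 μL total → factor 525/275 = 1.9091
Step 2: 400 μL brought to 1000 μL → factor 1000/400 = 2.5
Step 3: 0.32 mL brought to 1900 μL → factor 1.9/0.32 = 5.9375
Step 4: 35 μL + 3600 μL = 3635 μL total → factor 3635/35 = 103.86
Overall dilution factor = 1.9091 × 2.5 × 5.9375 × 103.86 = 2943.1
Stock = 1.02 nM × 2943.1 = 3002 nM = 3.00 μM

3.00 μM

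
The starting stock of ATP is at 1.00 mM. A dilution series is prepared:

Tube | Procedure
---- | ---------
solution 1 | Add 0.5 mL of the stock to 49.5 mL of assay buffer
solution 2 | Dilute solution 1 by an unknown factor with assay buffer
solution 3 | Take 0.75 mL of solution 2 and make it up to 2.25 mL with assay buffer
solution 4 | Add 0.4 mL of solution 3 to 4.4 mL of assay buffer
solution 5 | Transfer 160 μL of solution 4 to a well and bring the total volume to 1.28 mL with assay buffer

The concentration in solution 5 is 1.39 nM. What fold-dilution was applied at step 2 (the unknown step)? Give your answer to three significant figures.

Step 1: 0.5 mL + 49.5 mL = 50 mL total → factor 50/0.5 = 100
Step 2: unknown factor x
Step 3: 0.75 mL brought to 2.25 mL → factor 2.25/0.75 = 3
Step 4: 0.4 mL + 4.4 mL = 4.8 mL total → factor 4.8/0.4 = 12
Step 5: 160 μL brought to 1.28 mL → factor 1280/160 = 8
Product of known-step factors = 28800
Overall factor = 1.00 mM / (1.39 nM) = 7.1942 × 10^5
x = 7.1942 × 10^5 / 28800 = 25.0

25.0-fold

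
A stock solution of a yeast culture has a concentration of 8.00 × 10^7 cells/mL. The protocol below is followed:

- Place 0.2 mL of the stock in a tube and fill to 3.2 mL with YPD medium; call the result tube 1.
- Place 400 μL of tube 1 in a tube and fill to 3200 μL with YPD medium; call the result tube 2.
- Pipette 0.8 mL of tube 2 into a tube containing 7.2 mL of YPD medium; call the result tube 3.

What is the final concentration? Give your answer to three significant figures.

6.25 × 10^4 cells/mL

Step 1: 0.2 mL brought to 3.2 mL → factor 3.2/0.2 = 16
Step 2: 400 μL brought to 3200 μL → factor 3200/400 = 8
Step 3: 0.8 mL + 7.2 mL = 8 mL total → factor 8/0.8 = 10
Overall dilution factor = 16 × 8 × 10 = 1280
Final = 8.00 × 10^7 cells/mL / 1280 = 6.25 × 10^4 cells/mL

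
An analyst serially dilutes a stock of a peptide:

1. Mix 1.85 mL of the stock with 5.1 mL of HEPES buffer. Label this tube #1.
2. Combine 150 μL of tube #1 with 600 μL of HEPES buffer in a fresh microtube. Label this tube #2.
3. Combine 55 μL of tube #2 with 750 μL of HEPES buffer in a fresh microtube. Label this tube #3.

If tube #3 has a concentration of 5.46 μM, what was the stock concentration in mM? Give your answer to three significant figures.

1.50 mM

Step 1: 1.85 mL + 5.1 mL = 6.95 mL total → factor 6.95/1.85 = 3.7568
Step 2: 150 μL + 600 μL = 750 μL total → factor 750/150 = 5
Step 3: 55 μL + 750 μL = 805 μL total → factor 805/55 = 14.636
Overall dilution factor = 3.7568 × 5 × 14.636 = 274.93
Stock = 5.46 μM × 274.93 = 1501 μM = 1.50 mM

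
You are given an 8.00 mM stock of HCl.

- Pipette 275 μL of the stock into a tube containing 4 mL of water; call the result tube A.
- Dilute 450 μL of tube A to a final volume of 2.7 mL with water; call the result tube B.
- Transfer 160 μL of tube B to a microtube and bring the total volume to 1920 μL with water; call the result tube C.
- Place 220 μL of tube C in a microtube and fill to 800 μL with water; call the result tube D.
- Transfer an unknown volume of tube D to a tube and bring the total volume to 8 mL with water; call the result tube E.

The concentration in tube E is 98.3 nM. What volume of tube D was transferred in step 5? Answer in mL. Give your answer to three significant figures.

Step 1: 275 μL + 4 mL = 4275 μL total → factor 4275/275 = 15.545
Step 2: 450 μL brought to 2.7 mL → factor 2700/450 = 6
Step 3: 160 μL brought to 1920 μL → factor 1920/160 = 12
Step 4: 220 μL brought to 800 μL → factor 800/220 = 3.6364
Step 5: v brought to 8 mL → factor = 8 mL/v
Product of known-step factors = 4070.1
Overall factor = 8.00 mM / (98.3 nM) = 81384
Step-5 factor = 81384 / 4070.1 = 19.996
v = 8 mL / 19.996 = 0.400 mL

0.400 mL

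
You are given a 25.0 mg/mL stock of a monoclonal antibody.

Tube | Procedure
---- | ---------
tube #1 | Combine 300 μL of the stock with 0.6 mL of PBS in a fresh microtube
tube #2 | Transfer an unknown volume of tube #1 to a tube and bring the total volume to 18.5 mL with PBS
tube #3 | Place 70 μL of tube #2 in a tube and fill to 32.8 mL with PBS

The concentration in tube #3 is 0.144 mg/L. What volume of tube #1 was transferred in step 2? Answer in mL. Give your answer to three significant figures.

0.150 mL

Step 1: 300 μL + 0.6 mL = 900 μL total → factor 900/300 = 3
Step 2: v brought to 18.5 mL → factor = 18.5 mL/v
Step 3: 70 μL brought to 32.8 mL → factor 32800/70 = 468.57
Product of known-step factors = 1405.7
Overall factor = 25.0 mg/mL / (0.144 mg/L) = 1.7361 × 10^5
Step-2 factor = 1.7361 × 10^5 / 1405.7 = 123.5
v = 18.5 mL / 123.5 = 0.150 mL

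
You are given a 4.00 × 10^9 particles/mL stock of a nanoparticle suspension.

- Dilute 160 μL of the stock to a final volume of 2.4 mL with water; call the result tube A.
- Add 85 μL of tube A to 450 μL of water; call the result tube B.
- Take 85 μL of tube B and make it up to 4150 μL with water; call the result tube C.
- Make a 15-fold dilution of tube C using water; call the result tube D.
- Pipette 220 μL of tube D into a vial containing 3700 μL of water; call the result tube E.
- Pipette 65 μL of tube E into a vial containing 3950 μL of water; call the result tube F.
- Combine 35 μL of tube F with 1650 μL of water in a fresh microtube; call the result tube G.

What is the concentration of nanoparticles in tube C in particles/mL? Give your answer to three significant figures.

8.68 × 10^5 particles/mL

Step 1: 160 μL brought to 2.4 mL → factor 2400/160 = 15
Step 2: 85 μL + 450 μL = 535 μL total → factor 535/85 = 6.2941
Step 3: 85 μL brought to 4150 μL → factor 4150/85 = 48.824
Dilution factor through tube C = 15 × 6.2941 × 48.824 = 4609.5
[tube C] = 4.00 × 10^9 particles/mL / 4609.5 = 8.68 × 10^5 particles/mL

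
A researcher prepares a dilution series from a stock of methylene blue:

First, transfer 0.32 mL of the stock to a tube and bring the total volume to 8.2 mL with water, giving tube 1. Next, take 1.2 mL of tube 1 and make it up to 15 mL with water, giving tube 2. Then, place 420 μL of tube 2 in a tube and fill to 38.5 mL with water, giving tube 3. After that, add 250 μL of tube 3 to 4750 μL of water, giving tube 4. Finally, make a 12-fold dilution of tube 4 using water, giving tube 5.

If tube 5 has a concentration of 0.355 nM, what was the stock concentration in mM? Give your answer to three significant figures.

Step 1: 0.32 mL brought to 8.2 mL → factor 8.2/0.32 = 25.625
Step 2: 1.2 mL brought to 15 mL → factor 15/1.2 = 12.5
Step 3: 420 μL brought to 38.5 mL → factor 38500/420 = 91.667
Step 4: 250 μL + 4750 μL = 5000 μL total → factor 5000/250 = 20
Step 5: 12-fold → factor 12
Overall dilution factor = 25.625 × 12.5 × 91.667 × 20 × 12 = 7.0469 × 10^6
Stock = 0.355 nM × 7.0469 × 10^6 = 2.502 × 10^6 nM = 2.50 mM

2.50 mM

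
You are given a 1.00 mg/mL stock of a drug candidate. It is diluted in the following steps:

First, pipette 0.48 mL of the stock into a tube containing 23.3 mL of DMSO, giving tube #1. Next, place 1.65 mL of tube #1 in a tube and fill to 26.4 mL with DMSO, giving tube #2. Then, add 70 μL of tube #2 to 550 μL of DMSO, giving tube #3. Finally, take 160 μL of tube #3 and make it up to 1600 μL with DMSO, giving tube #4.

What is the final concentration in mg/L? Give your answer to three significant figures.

0.0142 mg/L

Step 1: 0.48 mL + 23.3 mL = 23.78 mL total → factor 23.78/0.48 = 49.542
Step 2: 1.65 mL brought to 26.4 mL → factor 26.4/1.65 = 16
Step 3: 70 μL + 550 μL = 620 μL total → factor 620/70 = 8.8571
Step 4: 160 μL brought to 1600 μL → factor 1600/160 = 10
Overall dilution factor = 49.542 × 16 × 8.8571 × 10 = 70208
Final = 1.00 mg/mL / 70208 = 1.424 × 10^-5 mg/mL = 0.0142 mg/L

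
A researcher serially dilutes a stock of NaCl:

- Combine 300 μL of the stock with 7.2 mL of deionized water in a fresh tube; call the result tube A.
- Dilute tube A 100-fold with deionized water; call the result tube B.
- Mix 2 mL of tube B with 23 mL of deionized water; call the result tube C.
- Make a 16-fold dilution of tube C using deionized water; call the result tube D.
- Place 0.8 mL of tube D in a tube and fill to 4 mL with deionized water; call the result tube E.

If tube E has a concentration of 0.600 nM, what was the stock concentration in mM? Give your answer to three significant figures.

1.50 mM

Step 1: 300 μL + 7.2 mL = 7500 μL total → factor 7500/300 = 25
Step 2: 100-fold → factor 100
Step 3: 2 mL + 23 mL = 25 mL total → factor 25/2 = 12.5
Step 4: 16-fold → factor 16
Step 5: 0.8 mL brought to 4 mL → factor 4/0.8 = 5
Overall dilution factor = 25 × 100 × 12.5 × 16 × 5 = 2.5 × 10^6
Stock = 0.600 nM × 2.5 × 10^6 = 1.500 × 10^6 nM = 1.50 mM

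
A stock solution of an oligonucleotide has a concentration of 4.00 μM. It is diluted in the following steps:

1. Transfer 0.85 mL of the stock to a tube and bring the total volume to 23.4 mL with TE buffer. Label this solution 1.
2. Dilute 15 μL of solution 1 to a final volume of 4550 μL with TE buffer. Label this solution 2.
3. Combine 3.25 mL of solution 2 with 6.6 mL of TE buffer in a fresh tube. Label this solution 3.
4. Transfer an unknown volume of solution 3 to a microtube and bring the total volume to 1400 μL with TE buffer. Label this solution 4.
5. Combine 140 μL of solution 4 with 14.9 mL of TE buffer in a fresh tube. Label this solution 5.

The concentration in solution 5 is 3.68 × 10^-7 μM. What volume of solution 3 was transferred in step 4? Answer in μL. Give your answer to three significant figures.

Step 1: 0.85 mL brought to 23.4 mL → factor 23.4/0.85 = 27.529
Step 2: 15 μL brought to 4550 μL → factor 4550/15 = 303.33
Step 3: 3.25 mL + 6.6 mL = 9.85 mL total → factor 9.85/3.25 = 3.0308
Step 4: v brought to 1400 μL → factor = 1400 μL/v
Step 5: 140 μL + 14.9 mL = 15040 μL total → factor 15040/140 = 107.43
Product of known-step factors = 2.7189 × 10^6
Overall factor = 4.00 μM / (3.68 × 10^-7 μM) = 1.087 × 10^7
Step-4 factor = 1.087 × 10^7 / 2.7189 × 10^6 = 3.9978
v = 1400 μL / 3.9978 = 350 μL

350 μL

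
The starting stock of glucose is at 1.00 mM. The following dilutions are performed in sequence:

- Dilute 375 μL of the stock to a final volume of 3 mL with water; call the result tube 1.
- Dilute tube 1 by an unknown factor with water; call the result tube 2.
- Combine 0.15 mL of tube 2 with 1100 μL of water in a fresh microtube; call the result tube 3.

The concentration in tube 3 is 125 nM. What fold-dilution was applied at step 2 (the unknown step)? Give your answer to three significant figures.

Step 1: 375 μL brought to 3 mL → factor 3000/375 = 8
Step 2: unknown factor x
Step 3: 0.15 mL + 1100 μL = 1.25 mL total → factor 1.25/0.15 = 8.3333
Product of known-step factors = 66.667
Overall factor = 1.00 mM / (125 nM) = 8000
x = 8000 / 66.667 = 120

120-fold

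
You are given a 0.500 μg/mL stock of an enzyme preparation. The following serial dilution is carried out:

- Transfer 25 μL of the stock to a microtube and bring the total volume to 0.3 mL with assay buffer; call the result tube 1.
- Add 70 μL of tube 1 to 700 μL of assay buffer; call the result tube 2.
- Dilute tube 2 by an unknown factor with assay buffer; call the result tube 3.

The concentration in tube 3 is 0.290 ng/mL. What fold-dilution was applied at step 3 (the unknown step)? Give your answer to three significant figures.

Step 1: 25 μL brought to 0.3 mL → factor 300/25 = 12
Step 2: 70 μL + 700 μL = 770 μL total → factor 770/70 = 11
Step 3: unknown factor x
Product of known-step factors = 132
Overall factor = 0.500 μg/mL / (0.290 ng/mL) = 1724.1
x = 1724.1 / 132 = 13.1

13.1-fold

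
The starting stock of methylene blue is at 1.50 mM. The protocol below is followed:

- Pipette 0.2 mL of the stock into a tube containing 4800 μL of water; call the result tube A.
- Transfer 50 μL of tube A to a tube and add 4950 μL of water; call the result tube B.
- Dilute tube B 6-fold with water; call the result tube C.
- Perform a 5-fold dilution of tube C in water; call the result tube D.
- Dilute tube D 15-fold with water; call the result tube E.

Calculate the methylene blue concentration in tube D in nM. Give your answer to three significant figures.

Step 1: 0.2 mL + 4800 μL = 5 mL total → factor 5/0.2 = 25
Step 2: 50 μL + 4950 μL = 5000 μL total → factor 5000/50 = 100
Step 3: 6-fold → factor 6
Step 4: 5-fold → factor 5
Dilution factor through tube D = 25 × 100 × 6 × 5 = 75000
[tube D] = 1.50 mM / 75000 = 2.000 × 10^-5 mM = 20.0 nM

20.0 nM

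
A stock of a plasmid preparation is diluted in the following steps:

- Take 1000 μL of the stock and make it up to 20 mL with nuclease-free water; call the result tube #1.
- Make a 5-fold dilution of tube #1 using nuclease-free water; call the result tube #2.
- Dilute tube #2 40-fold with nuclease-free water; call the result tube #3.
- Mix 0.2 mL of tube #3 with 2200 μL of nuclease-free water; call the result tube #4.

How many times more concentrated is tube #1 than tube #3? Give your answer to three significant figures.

200

Step 1: 1000 μL brought to 20 mL → factor 20000/1000 = 20
Step 2: 5-fold → factor 5
Step 3: 40-fold → factor 40
Dilution factor to tube #1 = 20; to tube #3 = 4000
[tube #1]/[tube #3] = (factor to tube #3)/(factor to tube #1) = 4000/20 = 200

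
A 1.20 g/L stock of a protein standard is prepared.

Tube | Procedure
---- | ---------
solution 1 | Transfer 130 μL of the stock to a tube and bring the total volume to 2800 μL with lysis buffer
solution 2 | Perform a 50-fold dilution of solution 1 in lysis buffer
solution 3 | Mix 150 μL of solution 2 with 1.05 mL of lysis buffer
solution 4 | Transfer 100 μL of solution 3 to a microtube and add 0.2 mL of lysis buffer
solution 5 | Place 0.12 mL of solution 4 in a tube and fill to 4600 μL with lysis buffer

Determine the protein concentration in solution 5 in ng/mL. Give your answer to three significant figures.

Step 1: 130 μL brought to 2800 μL → factor 2800/130 = 21.538
Step 2: 50-fold → factor 50
Step 3: 150 μL + 1.05 mL = 1200 μL total → factor 1200/150 = 8
Step 4: 100 μL + 0.2 mL = 300 μL total → factor 300/100 = 3
Step 5: 0.12 mL brought to 4600 μL → factor 4.6/0.12 = 38.333
Overall dilution factor = 21.538 × 50 × 8 × 3 × 38.333 = 9.9077 × 10^5
Final = 1.20 g/L / 9.9077 × 10^5 = 1.211 × 10^-6 g/L = 1.21 ng/mL

1.21 ng/mL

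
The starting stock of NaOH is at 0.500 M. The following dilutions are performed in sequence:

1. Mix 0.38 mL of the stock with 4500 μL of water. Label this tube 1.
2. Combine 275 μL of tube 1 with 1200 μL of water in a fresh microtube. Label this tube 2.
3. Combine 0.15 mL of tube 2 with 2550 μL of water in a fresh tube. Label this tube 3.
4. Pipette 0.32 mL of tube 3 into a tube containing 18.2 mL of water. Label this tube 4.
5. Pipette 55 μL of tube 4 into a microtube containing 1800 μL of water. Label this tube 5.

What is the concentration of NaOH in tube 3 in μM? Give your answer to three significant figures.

Step 1: 0.38 mL + 4500 μL = 4.88 mL total → factor 4.88/0.38 = 12.842
Step 2: 275 μL + 1200 μL = 1475 μL total → factor 1475/275 = 5.3636
Step 3: 0.15 mL + 2550 μL = 2.7 mL total → factor 2.7/0.15 = 18
Dilution factor through tube 3 = 12.842 × 5.3636 × 18 = 1239.8
[tube 3] = 0.500 M / 1239.8 = 0.0004033 M = 403 μM

403 μM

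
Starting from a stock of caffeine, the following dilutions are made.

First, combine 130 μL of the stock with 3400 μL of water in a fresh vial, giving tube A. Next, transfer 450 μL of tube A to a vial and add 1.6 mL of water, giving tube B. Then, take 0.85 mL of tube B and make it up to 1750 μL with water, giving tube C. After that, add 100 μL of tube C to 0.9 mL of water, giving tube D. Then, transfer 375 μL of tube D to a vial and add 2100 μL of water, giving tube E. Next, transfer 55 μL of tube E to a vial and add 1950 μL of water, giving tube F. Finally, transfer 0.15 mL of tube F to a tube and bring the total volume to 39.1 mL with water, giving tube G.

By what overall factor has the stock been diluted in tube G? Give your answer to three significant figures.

1.60 × 10^8

Step 1: 130 μL + 3400 μL = 3530 μL total → factor 3530/130 = 27.154
Step 2: 450 μL + 1.6 mL = 2050 μL total → factor 2050/450 = 4.5556
Step 3: 0.85 mL brought to 1750 μL → factor 1.75/0.85 = 2.0588
Step 4: 100 μL + 0.9 mL = 1000 μL total → factor 1000/100 = 10
Step 5: 375 μL + 2100 μL = 2475 μL total → factor 2475/375 = 6.6
Step 6: 55 μL + 1950 μL = 2005 μL total → factor 2005/55 = 36.455
Step 7: 0.15 mL brought to 39.1 mL → factor 39.1/0.15 = 260.67
Overall dilution factor = 27.154 × 4.5556 × 2.0588 × 10 × 6.6 × 36.455 × 260.67 = 1.5973 × 10^8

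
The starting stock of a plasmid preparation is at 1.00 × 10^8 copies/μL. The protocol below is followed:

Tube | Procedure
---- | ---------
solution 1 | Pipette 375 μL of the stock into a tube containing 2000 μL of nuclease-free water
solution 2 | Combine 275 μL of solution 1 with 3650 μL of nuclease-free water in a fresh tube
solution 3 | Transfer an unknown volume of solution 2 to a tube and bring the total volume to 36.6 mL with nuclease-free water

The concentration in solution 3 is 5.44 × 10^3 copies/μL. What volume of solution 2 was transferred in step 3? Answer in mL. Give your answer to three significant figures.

0.180 mL

Step 1: 375 μL + 2000 μL = 2375 μL total → factor 2375/375 = 6.3333
Step 2: 275 μL + 3650 μL = 3925 μL total → factor 3925/275 = 14.273
Step 3: v brought to 36.6 mL → factor = 36.6 mL/v
Product of known-step factors = 90.394
Overall factor = 1.00 × 10^8 copies/μL / (5.44 × 10^3 copies/μL) = 18382
Step-3 factor = 18382 / 90.394 = 203.36
v = 36.6 mL / 203.36 = 0.180 mL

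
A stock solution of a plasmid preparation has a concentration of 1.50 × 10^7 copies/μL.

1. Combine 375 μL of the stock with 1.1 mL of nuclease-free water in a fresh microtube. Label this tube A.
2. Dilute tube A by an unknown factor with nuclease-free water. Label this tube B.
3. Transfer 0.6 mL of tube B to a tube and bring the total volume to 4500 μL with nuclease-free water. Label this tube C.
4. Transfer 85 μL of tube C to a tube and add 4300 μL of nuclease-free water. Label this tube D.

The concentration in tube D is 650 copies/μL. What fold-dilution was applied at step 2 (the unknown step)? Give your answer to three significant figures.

Step 1: 375 μL + 1.1 mL = 1475 μL total → factor 1475/375 = 3.9333
Step 2: unknown factor x
Step 3: 0.6 mL brought to 4500 μL → factor 4.5/0.6 = 7.5
Step 4: 85 μL + 4300 μL = 4385 μL total → factor 4385/85 = 51.588
Product of known-step factors = 1521.9
Overall factor = 1.50 × 10^7 copies/μL / (650 copies/μL) = 23077
x = 23077 / 1521.9 = 15.2

15.2-fold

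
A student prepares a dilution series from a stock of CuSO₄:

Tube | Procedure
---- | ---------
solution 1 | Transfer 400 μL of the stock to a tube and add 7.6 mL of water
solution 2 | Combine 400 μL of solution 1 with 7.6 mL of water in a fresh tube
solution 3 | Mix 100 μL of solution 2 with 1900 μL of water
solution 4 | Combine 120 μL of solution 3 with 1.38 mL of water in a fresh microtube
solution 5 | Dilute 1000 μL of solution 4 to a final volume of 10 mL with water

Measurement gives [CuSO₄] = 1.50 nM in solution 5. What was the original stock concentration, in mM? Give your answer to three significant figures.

Step 1: 400 μL + 7.6 mL = 8000 μL total → factor 8000/400 = 20
Step 2: 400 μL + 7.6 mL = 8000 μL total → factor 8000/400 = 20
Step 3: 100 μL + 1900 μL = 2000 μL total → factor 2000/100 = 20
Step 4: 120 μL + 1.38 mL = 1500 μL total → factor 1500/120 = 12.5
Step 5: 1000 μL brought to 10 mL → factor 10000/1000 = 10
Overall dilution factor = 20 × 20 × 20 × 12.5 × 10 = 1 × 10^6
Stock = 1.50 nM × 1 × 10^6 = 1.500 × 10^6 nM = 1.50 mM

1.50 mM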